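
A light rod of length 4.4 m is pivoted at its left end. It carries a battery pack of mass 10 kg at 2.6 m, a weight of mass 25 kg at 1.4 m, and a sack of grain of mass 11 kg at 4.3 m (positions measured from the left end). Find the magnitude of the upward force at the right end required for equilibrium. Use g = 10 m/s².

F ≈ 246 N

Taking torques about the left end:
Battery pack: 10 × 10 = 100 N down at 2.6 m → arm 2.6 m, τ = 100 × 2.6 = 260 N·m clockwise.
Weight: 25 × 10 = 250 N down at 1.4 m → arm 1.4 m, τ = 250 × 1.4 = 350 N·m clockwise.
Sack of grain: 11 × 10 = 110 N down at 4.3 m → arm 4.3 m, τ = 110 × 4.3 = 473 N·m clockwise.
Net moment of the loads = 1083 N·m clockwise.
The upward force F acts at the right end, arm 4.4 m, giving F × 4.4 counterclockwise.
Balancing moments: F × 4.4 = 1083, giving F = 1083 / 4.4 = 246 N.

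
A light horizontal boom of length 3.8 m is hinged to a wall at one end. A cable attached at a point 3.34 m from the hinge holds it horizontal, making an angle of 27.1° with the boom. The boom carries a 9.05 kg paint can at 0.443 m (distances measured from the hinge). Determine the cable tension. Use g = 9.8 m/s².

T ≈ 25.8 N

Sum moments about the hinge (the unknown hinge reaction has zero arm there).
Paint can: 9.05 × 9.8 = 88.69 N down at 0.443 m → arm 0.443 m, τ = 88.69 × 0.443 = 39.29 N·m clockwise.
Total clockwise load moment = 39.29 N·m.
The cable tension T acts at 3.34 m; only its component perpendicular to the boom, T sinθ, produces torque. sin 27.1° = 0.4555.
Balancing moments: T × 3.34 × 0.4555 = 39.29, giving T = 39.29 / 1.521 = 25.8 N.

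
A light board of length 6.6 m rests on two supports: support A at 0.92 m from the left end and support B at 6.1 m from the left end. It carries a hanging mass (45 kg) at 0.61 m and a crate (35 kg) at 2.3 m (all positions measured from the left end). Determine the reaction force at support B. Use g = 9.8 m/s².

R_B ≈ 65 N

Choose support A as the axis so its reaction then has zero moment arm.
Hanging mass: 45 × 9.8 = 441 N down at 0.61 m → arm 0.31 m, τ = 441 × 0.31 = 136.7 N·m counterclockwise.
Crate: 35 × 9.8 = 343 N down at 2.3 m → arm 1.38 m, τ = 343 × 1.38 = 473.3 N·m clockwise.
Net load moment about support A = 336.6 N·m clockwise.
Reaction R at support B is upward at 6.1 m, arm 5.18 m → moment R × 5.18 counterclockwise.
For rotational equilibrium, R × 5.18 = 336.6, so R = 65 N.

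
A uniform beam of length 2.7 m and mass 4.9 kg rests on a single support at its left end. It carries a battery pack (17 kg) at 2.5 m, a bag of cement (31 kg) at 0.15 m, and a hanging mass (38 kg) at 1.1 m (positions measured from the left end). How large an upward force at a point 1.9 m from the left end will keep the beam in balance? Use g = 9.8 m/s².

Take moments about the left end.
Beam weight: 4.9 × 9.8 = 48.02 N down at 1.35 m → arm 1.35 m, τ = 48.02 × 1.35 = 64.83 N·m clockwise.
Battery pack: 17 × 9.8 = 166.6 N down at 2.5 m → arm 2.5 m, τ = 166.6 × 2.5 = 416.5 N·m clockwise.
Bag of cement: 31 × 9.8 = 303.8 N down at 0.15 m → arm 0.15 m, τ = 303.8 × 0.15 = 45.57 N·m clockwise.
Hanging mass: 38 × 9.8 = 372.4 N down at 1.1 m → arm 1.1 m, τ = 372.4 × 1.1 = 409.6 N·m clockwise.
Net moment of the loads = 936.5 N·m clockwise.
The upward force F acts at a point 1.9 m from the left end, arm 1.9 m, giving F × 1.9 counterclockwise.
Balancing moments: F × 1.9 = 936.5, giving F = 936.5 / 1.9 = 493 N.

F ≈ 493 N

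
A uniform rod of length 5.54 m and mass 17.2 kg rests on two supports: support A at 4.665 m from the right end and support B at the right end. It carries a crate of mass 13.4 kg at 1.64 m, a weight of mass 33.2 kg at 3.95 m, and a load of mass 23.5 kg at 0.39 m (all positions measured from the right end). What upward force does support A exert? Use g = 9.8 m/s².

R_A ≈ 441 N

Taking torques about support B:
Beam weight: 17.2 × 9.8 = 168.6 N down at 2.77 m → arm 2.77 m, τ = 168.6 × 2.77 = 467 N·m counterclockwise.
Crate: 13.4 × 9.8 = 131.3 N down at 1.64 m → arm 1.64 m, τ = 131.3 × 1.64 = 215.3 N·m counterclockwise.
Weight: 33.2 × 9.8 = 325.4 N down at 3.95 m → arm 3.95 m, τ = 325.4 × 3.95 = 1285 N·m counterclockwise.
Load: 23.5 × 9.8 = 230.3 N down at 0.39 m → arm 0.39 m, τ = 230.3 × 0.39 = 89.82 N·m counterclockwise.
Net load moment about support B = 2057 N·m counterclockwise.
Reaction R at support A is upward at 4.665 m, arm 4.665 m → moment R × 4.665 clockwise.
Balancing moments: R × 4.665 = 2057, giving R = 441 N.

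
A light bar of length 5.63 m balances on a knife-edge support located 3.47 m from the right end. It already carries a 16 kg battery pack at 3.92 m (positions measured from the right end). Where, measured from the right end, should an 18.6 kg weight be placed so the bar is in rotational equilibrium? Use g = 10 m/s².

x ≈ 3.08 m from the right end

Take moments about the knife-edge support (at 3.47 m from the right end).
Battery pack: 16 × 10 = 160 N down at 3.92 m → arm 0.45 m, τ = 160 × 0.45 = 72 N·m counterclockwise.
Net moment of existing loads = 72 N·m counterclockwise.
The weight weighs 18.6 × 10 = 186 N and must supply an equal clockwise moment, so its lever arm about the knife-edge support is 72 / 186 = 0.387 m.
That puts it at 3.47 − 0.387 = 3.08 m from the right end.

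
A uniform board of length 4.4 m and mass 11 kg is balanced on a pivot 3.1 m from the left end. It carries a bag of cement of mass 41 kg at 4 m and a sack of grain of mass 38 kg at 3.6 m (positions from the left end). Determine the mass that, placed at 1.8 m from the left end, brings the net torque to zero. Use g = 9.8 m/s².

m ≈ 35.4 kg

Choose the pivot (at 3.1 m from the left end) as the axis so the support reaction has zero arm there.
Beam weight: 11 × 9.8 = 107.8 N down at 2.2 m → arm 0.9 m, τ = 107.8 × 0.9 = 97.02 N·m counterclockwise.
Bag of cement: 41 × 9.8 = 401.8 N down at 4 m → arm 0.9 m, τ = 401.8 × 0.9 = 361.6 N·m clockwise.
Sack of grain: 38 × 9.8 = 372.4 N down at 3.6 m → arm 0.5 m, τ = 372.4 × 0.5 = 186.2 N·m clockwise.
Net moment of known loads = 450.8 N·m clockwise.
An unknown mass m at 1.8 m has arm 1.3 m; its moment is m·g·1.3 counterclockwise.
Balancing moments: m × 9.8 × 1.3 = 450.8, giving m = 450.8 / (9.8 × 1.3) = 35.4 kg.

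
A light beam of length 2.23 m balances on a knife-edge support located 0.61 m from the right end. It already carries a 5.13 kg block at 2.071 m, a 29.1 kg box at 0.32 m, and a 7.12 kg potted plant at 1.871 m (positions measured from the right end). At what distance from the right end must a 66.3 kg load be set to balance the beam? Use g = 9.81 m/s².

Taking torques about the knife-edge support (at 0.61 m from the right end):
Block: 5.13 × 9.81 = 50.33 N down at 2.071 m → arm 1.461 m, τ = 50.33 × 1.461 = 73.53 N·m counterclockwise.
Box: 29.1 × 9.81 = 285.5 N down at 0.32 m → arm 0.29 m, τ = 285.5 × 0.29 = 82.79 N·m clockwise.
Potted plant: 7.12 × 9.81 = 69.85 N down at 1.871 m → arm 1.261 m, τ = 69.85 × 1.261 = 88.08 N·m counterclockwise.
Net moment of existing loads = 78.82 N·m counterclockwise.
The load weighs 66.3 × 9.81 = 650.4 N and must supply an equal clockwise moment, so its lever arm about the knife-edge support is 78.82 / 650.4 = 0.121 m.
That puts it at 0.61 − 0.121 = 0.489 m from the right end.

x ≈ 0.489 m from the right end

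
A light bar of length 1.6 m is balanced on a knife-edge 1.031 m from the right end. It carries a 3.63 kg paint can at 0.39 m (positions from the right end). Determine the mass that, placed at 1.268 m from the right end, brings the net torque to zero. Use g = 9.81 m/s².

m ≈ 9.82 kg

Taking torques about the knife-edge (at 1.031 m from the right end):
Paint can: 3.63 × 9.81 = 35.61 N down at 0.39 m → arm 0.641 m, τ = 35.61 × 0.641 = 22.83 N·m clockwise.
Net moment of known loads = 22.83 N·m clockwise.
An unknown mass m at 1.268 m has arm 0.237 m; its moment is m·g·0.237 counterclockwise.
Setting net torque to zero: m × 9.81 × 0.237 = 22.83 → m = 22.83 / (9.81 × 0.237) = 9.82 kg.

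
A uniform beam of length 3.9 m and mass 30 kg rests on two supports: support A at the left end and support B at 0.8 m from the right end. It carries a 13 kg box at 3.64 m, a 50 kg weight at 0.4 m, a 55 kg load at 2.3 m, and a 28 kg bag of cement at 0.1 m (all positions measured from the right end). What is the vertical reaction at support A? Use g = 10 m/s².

R_A ≈ 369 N

About support B:
Beam weight: 30 × 10 = 300 N down at 1.95 m → arm 1.15 m, τ = 300 × 1.15 = 345 N·m counterclockwise.
Box: 13 × 10 = 130 N down at 3.64 m → arm 2.84 m, τ = 130 × 2.84 = 369.2 N·m counterclockwise.
Weight: 50 × 10 = 500 N down at 0.4 m → arm 0.4 m, τ = 500 × 0.4 = 200 N·m clockwise.
Load: 55 × 10 = 550 N down at 2.3 m → arm 1.5 m, τ = 550 × 1.5 = 825 N·m counterclockwise.
Bag of cement: 28 × 10 = 280 N down at 0.1 m → arm 0.7 m, τ = 280 × 0.7 = 196 N·m clockwise.
Net load moment about support B = 1143 N·m counterclockwise.
Reaction R at support A is upward at 3.9 m, arm 3.1 m → moment R × 3.1 clockwise.
Setting net torque to zero: R × 3.1 = 1143 → R = 369 N.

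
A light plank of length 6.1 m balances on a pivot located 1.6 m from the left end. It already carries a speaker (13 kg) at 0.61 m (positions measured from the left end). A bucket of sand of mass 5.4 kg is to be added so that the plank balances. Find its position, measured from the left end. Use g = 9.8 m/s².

Choose the pivot (at 1.6 m from the left end) as the axis so the support reaction has zero arm there.
Speaker: 13 × 9.8 = 127.4 N down at 0.61 m → arm 0.99 m, τ = 127.4 × 0.99 = 126.1 N·m counterclockwise.
Net moment of existing loads = 126.1 N·m counterclockwise.
The bucket of sand weighs 5.4 × 9.8 = 52.92 N and must supply an equal clockwise moment, so its lever arm about the pivot is 126.1 / 52.92 = 2.38 m.
That puts it at 1.6 + 2.38 = 3.98 m from the left end.

x ≈ 3.98 m from the left end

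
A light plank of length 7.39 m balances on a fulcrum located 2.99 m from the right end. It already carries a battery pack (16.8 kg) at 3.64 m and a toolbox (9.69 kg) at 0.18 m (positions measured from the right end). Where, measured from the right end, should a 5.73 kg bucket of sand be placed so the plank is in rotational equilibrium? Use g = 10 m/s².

x ≈ 5.84 m from the right end

Take moments about the fulcrum (at 2.99 m from the right end).
Battery pack: 16.8 × 10 = 168 N down at 3.64 m → arm 0.65 m, τ = 168 × 0.65 = 109.2 N·m counterclockwise.
Toolbox: 9.69 × 10 = 96.9 N down at 0.18 m → arm 2.81 m, τ = 96.9 × 2.81 = 272.3 N·m clockwise.
Net moment of existing loads = 163.1 N·m clockwise.
The bucket of sand weighs 5.73 × 10 = 57.3 N and must supply an equal counterclockwise moment, so its lever arm about the fulcrum is 163.1 / 57.3 = 2.85 m.
That puts it at 2.99 + 2.85 = 5.84 m from the right end.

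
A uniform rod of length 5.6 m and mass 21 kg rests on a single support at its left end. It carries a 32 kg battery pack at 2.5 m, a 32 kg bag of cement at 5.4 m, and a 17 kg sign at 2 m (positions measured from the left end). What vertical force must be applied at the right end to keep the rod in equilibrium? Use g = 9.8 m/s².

Taking torques about the left end:
Beam weight: 21 × 9.8 = 205.8 N down at 2.8 m → arm 2.8 m, τ = 205.8 × 2.8 = 576.2 N·m clockwise.
Battery pack: 32 × 9.8 = 313.6 N down at 2.5 m → arm 2.5 m, τ = 313.6 × 2.5 = 784 N·m clockwise.
Bag of cement: 32 × 9.8 = 313.6 N down at 5.4 m → arm 5.4 m, τ = 313.6 × 5.4 = 1693 N·m clockwise.
Sign: 17 × 9.8 = 166.6 N down at 2 m → arm 2 m, τ = 166.6 × 2 = 333.2 N·m clockwise.
Net moment of the loads = 3386 N·m clockwise.
The upward force F acts at the right end, arm 5.6 m, giving F × 5.6 counterclockwise.
Στ = 0 ⇒ F × 5.6 = 3386 ⇒ F = 3386 / 5.6 = 605 N.

F ≈ 605 N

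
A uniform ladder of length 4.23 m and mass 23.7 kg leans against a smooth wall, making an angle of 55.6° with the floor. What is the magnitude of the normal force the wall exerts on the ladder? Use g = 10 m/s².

Take moments about the foot of the ladder.
Ladder weight 23.7×10 = 237 N acts at 2.115 m along the ladder; its horizontal arm is 2.115·cos55.6° = 1.195 m → τ = 283.2 N·m clockwise.
Wall normal N acts horizontally at the top; its moment arm is the height L sinθ = 4.23·sin55.6° = 3.49 m, counterclockwise.
For rotational equilibrium, N × 3.49 = 283.2, so N = 81.1 N.

N_wall ≈ 81.1 N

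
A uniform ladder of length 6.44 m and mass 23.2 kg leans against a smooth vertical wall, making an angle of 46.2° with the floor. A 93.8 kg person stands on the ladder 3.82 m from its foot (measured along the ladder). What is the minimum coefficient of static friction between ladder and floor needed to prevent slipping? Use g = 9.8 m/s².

μ_min ≈ 0.551

Taking torques about the foot of the ladder:
Ladder weight 23.2×9.8 = 227.4 N acts at 3.22 m along the ladder; its horizontal arm is 3.22·cos46.2° = 2.229 m → τ = 506.9 N·m clockwise.
Person: 93.8×9.8 = 919.2 N at 3.82 m → arm 2.644 m → τ = 2430 N·m clockwise.
Wall normal N acts horizontally at the top; its moment arm is the height L sinθ = 6.44·sin46.2° = 4.648 m, counterclockwise.
Setting net torque to zero: N × 4.648 = 2937 → N = 631.9 N.
ΣFx = 0 ⇒ f = N_wall = 631.9 N. ΣFy = 0 ⇒ N_floor = 1147 N.
μ_min = f / N_floor = 631.9 / 1147 = 0.551.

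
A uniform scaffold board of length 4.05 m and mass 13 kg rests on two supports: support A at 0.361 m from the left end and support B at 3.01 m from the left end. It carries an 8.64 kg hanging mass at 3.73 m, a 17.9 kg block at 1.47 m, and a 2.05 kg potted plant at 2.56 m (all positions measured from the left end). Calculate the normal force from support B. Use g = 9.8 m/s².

R_B ≈ 278 N

About support A:
Beam weight: 13 × 9.8 = 127.4 N down at 2.025 m → arm 1.664 m, τ = 127.4 × 1.664 = 212 N·m clockwise.
Hanging mass: 8.64 × 9.8 = 84.67 N down at 3.73 m → arm 3.369 m, τ = 84.67 × 3.369 = 285.3 N·m clockwise.
Block: 17.9 × 9.8 = 175.4 N down at 1.47 m → arm 1.109 m, τ = 175.4 × 1.109 = 194.5 N·m clockwise.
Potted plant: 2.05 × 9.8 = 20.09 N down at 2.56 m → arm 2.199 m, τ = 20.09 × 2.199 = 44.18 N·m clockwise.
Net load moment about support A = 736 N·m clockwise.
Reaction R at support B is upward at 3.01 m, arm 2.649 m → moment R × 2.649 counterclockwise.
Setting net torque to zero: R × 2.649 = 736 → R = 278 N.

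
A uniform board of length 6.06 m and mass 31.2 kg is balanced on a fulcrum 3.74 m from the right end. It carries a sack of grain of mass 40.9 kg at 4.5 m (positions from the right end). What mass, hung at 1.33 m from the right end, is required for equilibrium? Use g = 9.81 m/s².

m ≈ 3.71 kg

Taking torques about the fulcrum (at 3.74 m from the right end):
Beam weight: 31.2 × 9.81 = 306.1 N down at 3.03 m → arm 0.71 m, τ = 306.1 × 0.71 = 217.3 N·m clockwise.
Sack of grain: 40.9 × 9.81 = 401.2 N down at 4.5 m → arm 0.76 m, τ = 401.2 × 0.76 = 304.9 N·m counterclockwise.
Net moment of known loads = 87.6 N·m counterclockwise.
An unknown mass m at 1.33 m has arm 2.41 m; its moment is m·g·2.41 clockwise.
Στ = 0 ⇒ m × 9.81 × 2.41 = 87.6 ⇒ m = 87.6 / (9.81 × 2.41) = 3.71 kg.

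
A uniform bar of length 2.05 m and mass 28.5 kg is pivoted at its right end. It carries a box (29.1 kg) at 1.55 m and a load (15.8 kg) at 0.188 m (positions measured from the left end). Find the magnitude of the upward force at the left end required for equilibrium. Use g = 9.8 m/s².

About the right end:
Beam weight: 28.5 × 9.8 = 279.3 N down at 1.025 m → arm 1.025 m, τ = 279.3 × 1.025 = 286.3 N·m counterclockwise.
Box: 29.1 × 9.8 = 285.2 N down at 1.55 m → arm 0.5 m, τ = 285.2 × 0.5 = 142.6 N·m counterclockwise.
Load: 15.8 × 9.8 = 154.8 N down at 0.188 m → arm 1.862 m, τ = 154.8 × 1.862 = 288.2 N·m counterclockwise.
Net moment of the loads = 717.1 N·m counterclockwise.
The upward force F acts at the left end, arm 2.05 m, giving F × 2.05 clockwise.
Στ = 0 ⇒ F × 2.05 = 717.1 ⇒ F = 717.1 / 2.05 = 350 N.

F ≈ 350 N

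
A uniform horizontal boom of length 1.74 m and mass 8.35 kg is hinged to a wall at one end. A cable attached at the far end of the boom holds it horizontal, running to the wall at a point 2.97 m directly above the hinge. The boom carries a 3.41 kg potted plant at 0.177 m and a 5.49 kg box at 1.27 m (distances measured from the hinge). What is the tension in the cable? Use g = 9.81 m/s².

T ≈ 97 N

Take moments about the hinge.
Beam weight: 8.35 × 9.81 = 81.91 N down at 0.87 m → arm 0.87 m, τ = 81.91 × 0.87 = 71.26 N·m clockwise.
Potted plant: 3.41 × 9.81 = 33.45 N down at 0.177 m → arm 0.177 m, τ = 33.45 × 0.177 = 5.921 N·m clockwise.
Box: 5.49 × 9.81 = 53.86 N down at 1.27 m → arm 1.27 m, τ = 53.86 × 1.27 = 68.4 N·m clockwise.
Total clockwise load moment = 145.6 N·m.
The cable tension T acts at 1.74 m; only its component perpendicular to the boom, T sinθ, produces torque. sinθ = h/√(h²+d²) = 2.97/√(2.97²+1.74²) = 0.8628.
Setting net torque to zero: T × 1.74 × 0.8628 = 145.6 → T = 145.6 / 1.501 = 97 N.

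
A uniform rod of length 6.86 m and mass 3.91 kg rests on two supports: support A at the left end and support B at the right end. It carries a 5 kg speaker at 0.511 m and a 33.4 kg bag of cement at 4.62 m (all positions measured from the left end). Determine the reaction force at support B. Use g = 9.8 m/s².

R_B ≈ 243 N

Take moments about support A.
Beam weight: 3.91 × 9.8 = 38.32 N down at 3.43 m → arm 3.43 m, τ = 38.32 × 3.43 = 131.4 N·m clockwise.
Speaker: 5 × 9.8 = 49 N down at 0.511 m → arm 0.511 m, τ = 49 × 0.511 = 25.04 N·m clockwise.
Bag of cement: 33.4 × 9.8 = 327.3 N down at 4.62 m → arm 4.62 m, τ = 327.3 × 4.62 = 1512 N·m clockwise.
Net load moment about support A = 1668 N·m clockwise.
Reaction R at support B is upward at 6.86 m, arm 6.86 m → moment R × 6.86 counterclockwise.
Στ = 0 ⇒ R × 6.86 = 1668 ⇒ R = 243 N.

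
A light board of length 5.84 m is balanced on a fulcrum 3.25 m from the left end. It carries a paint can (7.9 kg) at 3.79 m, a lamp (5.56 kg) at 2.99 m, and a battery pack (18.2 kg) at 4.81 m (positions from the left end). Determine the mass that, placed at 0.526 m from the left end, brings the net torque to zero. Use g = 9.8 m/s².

About the fulcrum (at 3.25 m from the left end):
Paint can: 7.9 × 9.8 = 77.42 N down at 3.79 m → arm 0.54 m, τ = 77.42 × 0.54 = 41.81 N·m clockwise.
Lamp: 5.56 × 9.8 = 54.49 N down at 2.99 m → arm 0.26 m, τ = 54.49 × 0.26 = 14.17 N·m counterclockwise.
Battery pack: 18.2 × 9.8 = 178.4 N down at 4.81 m → arm 1.56 m, τ = 178.4 × 1.56 = 278.3 N·m clockwise.
Net moment of known loads = 305.9 N·m clockwise.
An unknown mass m at 0.526 m has arm 2.724 m; its moment is m·g·2.724 counterclockwise.
Balancing moments: m × 9.8 × 2.724 = 305.9, giving m = 305.9 / (9.8 × 2.724) = 11.5 kg.

m ≈ 11.5 kg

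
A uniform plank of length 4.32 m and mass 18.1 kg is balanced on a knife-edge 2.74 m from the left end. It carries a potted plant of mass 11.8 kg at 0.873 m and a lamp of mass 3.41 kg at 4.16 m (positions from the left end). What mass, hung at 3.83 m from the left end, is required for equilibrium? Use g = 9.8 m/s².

m ≈ 25.4 kg

Taking torques about the knife-edge (at 2.74 m from the left end):
Beam weight: 18.1 × 9.8 = 177.4 N down at 2.16 m → arm 0.58 m, τ = 177.4 × 0.58 = 102.9 N·m counterclockwise.
Potted plant: 11.8 × 9.8 = 115.6 N down at 0.873 m → arm 1.867 m, τ = 115.6 × 1.867 = 215.8 N·m counterclockwise.
Lamp: 3.41 × 9.8 = 33.42 N down at 4.16 m → arm 1.42 m, τ = 33.42 × 1.42 = 47.46 N·m clockwise.
Net moment of known loads = 271.2 N·m counterclockwise.
An unknown mass m at 3.83 m has arm 1.09 m; its moment is m·g·1.09 clockwise.
Balancing moments: m × 9.8 × 1.09 = 271.2, giving m = 271.2 / (9.8 × 1.09) = 25.4 kg.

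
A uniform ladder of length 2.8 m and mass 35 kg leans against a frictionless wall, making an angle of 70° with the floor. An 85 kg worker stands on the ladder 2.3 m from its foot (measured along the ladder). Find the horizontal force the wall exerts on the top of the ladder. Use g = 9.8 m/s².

About the foot of the ladder:
Ladder weight 35×9.8 = 343 N acts at 1.4 m along the ladder; its horizontal arm is 1.4·cos70° = 0.4788 m → τ = 164.2 N·m clockwise.
Worker: 85×9.8 = 833 N at 2.3 m → arm 0.7866 m → τ = 655.2 N·m clockwise.
Wall normal N acts horizontally at the top; its moment arm is the height L sinθ = 2.8·sin70° = 2.631 m, counterclockwise.
Στ = 0 ⇒ N × 2.631 = 819.4 ⇒ N = 311 N.

N_wall ≈ 311 N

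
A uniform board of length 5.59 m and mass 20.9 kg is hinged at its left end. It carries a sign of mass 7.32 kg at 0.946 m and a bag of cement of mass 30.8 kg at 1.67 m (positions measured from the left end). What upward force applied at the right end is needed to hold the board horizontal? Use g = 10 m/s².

F ≈ 209 N

Choose the left end as the axis so the unknown pivot reaction has zero arm there.
Beam weight: 20.9 × 10 = 209 N down at 2.795 m → arm 2.795 m, τ = 209 × 2.795 = 584.2 N·m clockwise.
Sign: 7.32 × 10 = 73.2 N down at 0.946 m → arm 0.946 m, τ = 73.2 × 0.946 = 69.25 N·m clockwise.
Bag of cement: 30.8 × 10 = 308 N down at 1.67 m → arm 1.67 m, τ = 308 × 1.67 = 514.4 N·m clockwise.
Net moment of the loads = 1168 N·m clockwise.
The upward force F acts at the right end, arm 5.59 m, giving F × 5.59 counterclockwise.
Setting net torque to zero: F × 5.59 = 1168 → F = 1168 / 5.59 = 209 N.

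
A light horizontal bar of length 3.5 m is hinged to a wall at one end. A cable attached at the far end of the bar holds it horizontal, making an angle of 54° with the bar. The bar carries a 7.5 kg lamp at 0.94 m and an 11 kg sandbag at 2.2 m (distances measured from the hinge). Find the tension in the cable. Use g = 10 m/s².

T ≈ 110 N

Choose the hinge as the axis so the unknown hinge reaction has zero arm there.
Lamp: 7.5 × 10 = 75 N down at 0.94 m → arm 0.94 m, τ = 75 × 0.94 = 70.5 N·m clockwise.
Sandbag: 11 × 10 = 110 N down at 2.2 m → arm 2.2 m, τ = 110 × 2.2 = 242 N·m clockwise.
Total clockwise load moment = 312.5 N·m.
The cable tension T acts at 3.5 m; only its component perpendicular to the bar, T sinθ, produces torque. sin 54° = 0.809.
Στ = 0 ⇒ T × 3.5 × 0.809 = 312.5 ⇒ T = 312.5 / 2.832 = 110 N.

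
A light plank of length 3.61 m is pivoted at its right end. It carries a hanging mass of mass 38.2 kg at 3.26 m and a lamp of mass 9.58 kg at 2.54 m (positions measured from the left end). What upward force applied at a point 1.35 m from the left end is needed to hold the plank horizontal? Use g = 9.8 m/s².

About the right end:
Hanging mass: 38.2 × 9.8 = 374.4 N down at 3.26 m → arm 0.35 m, τ = 374.4 × 0.35 = 131 N·m counterclockwise.
Lamp: 9.58 × 9.8 = 93.88 N down at 2.54 m → arm 1.07 m, τ = 93.88 × 1.07 = 100.5 N·m counterclockwise.
Net moment of the loads = 231.5 N·m counterclockwise.
The upward force F acts at a point 1.35 m from the left end, arm 2.26 m, giving F × 2.26 clockwise.
Στ = 0 ⇒ F × 2.26 = 231.5 ⇒ F = 231.5 / 2.26 = 102 N.

F ≈ 102 N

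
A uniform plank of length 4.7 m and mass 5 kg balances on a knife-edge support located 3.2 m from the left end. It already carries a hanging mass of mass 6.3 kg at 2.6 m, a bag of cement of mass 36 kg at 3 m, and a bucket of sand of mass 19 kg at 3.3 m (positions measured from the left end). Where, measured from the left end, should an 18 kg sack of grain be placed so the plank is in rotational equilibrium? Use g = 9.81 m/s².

About the knife-edge support (at 3.2 m from the left end):
Beam weight: 5 × 9.81 = 49.05 N down at 2.35 m → arm 0.85 m, τ = 49.05 × 0.85 = 41.69 N·m counterclockwise.
Hanging mass: 6.3 × 9.81 = 61.8 N down at 2.6 m → arm 0.6 m, τ = 61.8 × 0.6 = 37.08 N·m counterclockwise.
Bag of cement: 36 × 9.81 = 353.2 N down at 3 m → arm 0.2 m, τ = 353.2 × 0.2 = 70.64 N·m counterclockwise.
Bucket of sand: 19 × 9.81 = 186.4 N down at 3.3 m → arm 0.1 m, τ = 186.4 × 0.1 = 18.64 N·m clockwise.
Net moment of existing loads = 130.8 N·m counterclockwise.
The sack of grain weighs 18 × 9.81 = 176.6 N and must supply an equal clockwise moment, so its lever arm about the knife-edge support is 130.8 / 176.6 = 0.741 m.
That puts it at 3.2 + 0.741 = 3.94 m from the left end.

x ≈ 3.94 m from the left end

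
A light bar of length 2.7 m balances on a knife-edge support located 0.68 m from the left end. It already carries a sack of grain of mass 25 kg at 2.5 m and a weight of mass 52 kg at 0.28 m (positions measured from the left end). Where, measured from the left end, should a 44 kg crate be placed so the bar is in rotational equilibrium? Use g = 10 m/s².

Sum moments about the knife-edge support (at 0.68 m from the left end) (the support reaction has zero arm there).
Sack of grain: 25 × 10 = 250 N down at 2.5 m → arm 1.82 m, τ = 250 × 1.82 = 455 N·m clockwise.
Weight: 52 × 10 = 520 N down at 0.28 m → arm 0.4 m, τ = 520 × 0.4 = 208 N·m counterclockwise.
Net moment of existing loads = 247 N·m clockwise.
The crate weighs 44 × 10 = 440 N and must supply an equal counterclockwise moment, so its lever arm about the knife-edge support is 247 / 440 = 0.561 m.
That puts it at 0.68 − 0.561 = 0.119 m from the left end.

x ≈ 0.119 m from the left end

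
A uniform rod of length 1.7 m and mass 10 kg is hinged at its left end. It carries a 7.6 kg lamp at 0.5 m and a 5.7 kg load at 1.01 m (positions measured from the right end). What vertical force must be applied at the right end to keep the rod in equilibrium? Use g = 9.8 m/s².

F ≈ 124 N

Taking torques about the left end:
Beam weight: 10 × 9.8 = 98 N down at 0.85 m → arm 0.85 m, τ = 98 × 0.85 = 83.3 N·m clockwise.
Lamp: 7.6 × 9.8 = 74.48 N down at 0.5 m → arm 1.2 m, τ = 74.48 × 1.2 = 89.38 N·m clockwise.
Load: 5.7 × 9.8 = 55.86 N down at 1.01 m → arm 0.69 m, τ = 55.86 × 0.69 = 38.54 N·m clockwise.
Net moment of the loads = 211.2 N·m clockwise.
The upward force F acts at the right end, arm 1.7 m, giving F × 1.7 counterclockwise.
For rotational equilibrium, F × 1.7 = 211.2, so F = 211.2 / 1.7 = 124 N.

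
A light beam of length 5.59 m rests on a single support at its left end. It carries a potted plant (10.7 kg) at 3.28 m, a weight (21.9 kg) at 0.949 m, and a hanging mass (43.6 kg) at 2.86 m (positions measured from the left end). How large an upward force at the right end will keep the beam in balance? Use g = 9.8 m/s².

F ≈ 317 N

Taking torques about the left end:
Potted plant: 10.7 × 9.8 = 104.9 N down at 3.28 m → arm 3.28 m, τ = 104.9 × 3.28 = 344.1 N·m clockwise.
Weight: 21.9 × 9.8 = 214.6 N down at 0.949 m → arm 0.949 m, τ = 214.6 × 0.949 = 203.7 N·m clockwise.
Hanging mass: 43.6 × 9.8 = 427.3 N down at 2.86 m → arm 2.86 m, τ = 427.3 × 2.86 = 1222 N·m clockwise.
Net moment of the loads = 1770 N·m clockwise.
The upward force F acts at the right end, arm 5.59 m, giving F × 5.59 counterclockwise.
Balancing moments: F × 5.59 = 1770, giving F = 1770 / 5.59 = 317 N.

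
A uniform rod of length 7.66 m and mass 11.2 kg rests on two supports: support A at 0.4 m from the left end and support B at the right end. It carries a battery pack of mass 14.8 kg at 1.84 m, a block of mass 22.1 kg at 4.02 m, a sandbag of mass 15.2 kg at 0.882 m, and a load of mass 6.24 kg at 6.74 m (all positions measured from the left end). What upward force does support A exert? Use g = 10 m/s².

Taking torques about support B:
Beam weight: 11.2 × 10 = 112 N down at 3.83 m → arm 3.83 m, τ = 112 × 3.83 = 429 N·m counterclockwise.
Battery pack: 14.8 × 10 = 148 N down at 1.84 m → arm 5.82 m, τ = 148 × 5.82 = 861.4 N·m counterclockwise.
Block: 22.1 × 10 = 221 N down at 4.02 m → arm 3.64 m, τ = 221 × 3.64 = 804.4 N·m counterclockwise.
Sandbag: 15.2 × 10 = 152 N down at 0.882 m → arm 6.778 m, τ = 152 × 6.778 = 1030 N·m counterclockwise.
Load: 6.24 × 10 = 62.4 N down at 6.74 m → arm 0.92 m, τ = 62.4 × 0.92 = 57.41 N·m counterclockwise.
Net load moment about support B = 3182 N·m counterclockwise.
Reaction R at support A is upward at 0.4 m, arm 7.26 m → moment R × 7.26 clockwise.
Στ = 0 ⇒ R × 7.26 = 3182 ⇒ R = 438 N.

R_A ≈ 438 N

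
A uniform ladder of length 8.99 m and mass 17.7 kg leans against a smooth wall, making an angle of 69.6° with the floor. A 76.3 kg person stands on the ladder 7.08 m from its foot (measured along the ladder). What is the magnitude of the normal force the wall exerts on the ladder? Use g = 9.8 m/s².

N_wall ≈ 251 N

Take moments about the foot of the ladder.
Ladder weight 17.7×9.8 = 173.5 N acts at 4.495 m along the ladder; its horizontal arm is 4.495·cos69.6° = 1.567 m → τ = 271.9 N·m clockwise.
Person: 76.3×9.8 = 747.7 N at 7.08 m → arm 2.468 m → τ = 1845 N·m clockwise.
Wall normal N acts horizontally at the top; its moment arm is the height L sinθ = 8.99·sin69.6° = 8.426 m, counterclockwise.
Στ = 0 ⇒ N × 8.426 = 2117 ⇒ N = 251 N.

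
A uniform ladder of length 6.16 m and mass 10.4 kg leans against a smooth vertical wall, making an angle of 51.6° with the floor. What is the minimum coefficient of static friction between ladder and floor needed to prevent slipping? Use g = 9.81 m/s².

Sum moments about the foot of the ladder (the floor normal and friction both act there and drop out).
Ladder weight 10.4×9.81 = 102 N acts at 3.08 m along the ladder; its horizontal arm is 3.08·cos51.6° = 1.913 m → τ = 195.1 N·m clockwise.
Wall normal N acts horizontally at the top; its moment arm is the height L sinθ = 6.16·sin51.6° = 4.828 m, counterclockwise.
Στ = 0 ⇒ N × 4.828 = 195.1 ⇒ N = 40.41 N.
ΣFx = 0 ⇒ f = N_wall = 40.41 N. ΣFy = 0 ⇒ N_floor = 102 N.
μ_min = f / N_floor = 40.41 / 102 = 0.396.

μ_min ≈ 0.396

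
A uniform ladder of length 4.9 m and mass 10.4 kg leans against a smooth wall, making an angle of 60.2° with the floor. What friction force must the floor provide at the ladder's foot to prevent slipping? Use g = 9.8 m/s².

f ≈ 29.2 N

Take moments about the foot of the ladder.
Ladder weight 10.4×9.8 = 101.9 N acts at 2.45 m along the ladder; its horizontal arm is 2.45·cos60.2° = 1.218 m → τ = 124.1 N·m clockwise.
Wall normal N acts horizontally at the top; its moment arm is the height L sinθ = 4.9·sin60.2° = 4.252 m, counterclockwise.
Setting net torque to zero: N × 4.252 = 124.1 → N = 29.2 N.
ΣFx = 0: friction at the foot balances the wall's push, so f = N_wall = 29.2 N.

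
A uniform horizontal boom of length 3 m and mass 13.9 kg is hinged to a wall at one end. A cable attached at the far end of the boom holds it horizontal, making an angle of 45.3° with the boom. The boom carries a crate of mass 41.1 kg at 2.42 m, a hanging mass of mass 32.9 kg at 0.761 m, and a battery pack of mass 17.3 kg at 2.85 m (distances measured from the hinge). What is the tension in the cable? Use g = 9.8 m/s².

T ≈ 895 N

Choose the hinge as the axis so the unknown hinge reaction has zero arm there.
Beam weight: 13.9 × 9.8 = 136.2 N down at 1.5 m → arm 1.5 m, τ = 136.2 × 1.5 = 204.3 N·m clockwise.
Crate: 41.1 × 9.8 = 402.8 N down at 2.42 m → arm 2.42 m, τ = 402.8 × 2.42 = 974.8 N·m clockwise.
Hanging mass: 32.9 × 9.8 = 322.4 N down at 0.761 m → arm 0.761 m, τ = 322.4 × 0.761 = 245.3 N·m clockwise.
Battery pack: 17.3 × 9.8 = 169.5 N down at 2.85 m → arm 2.85 m, τ = 169.5 × 2.85 = 483.1 N·m clockwise.
Total clockwise load moment = 1908 N·m.
The cable tension T acts at 3 m; only its component perpendicular to the boom, T sinθ, produces torque. sin 45.3° = 0.7108.
For rotational equilibrium, T × 3 × 0.7108 = 1908, so T = 1908 / 2.132 = 895 N.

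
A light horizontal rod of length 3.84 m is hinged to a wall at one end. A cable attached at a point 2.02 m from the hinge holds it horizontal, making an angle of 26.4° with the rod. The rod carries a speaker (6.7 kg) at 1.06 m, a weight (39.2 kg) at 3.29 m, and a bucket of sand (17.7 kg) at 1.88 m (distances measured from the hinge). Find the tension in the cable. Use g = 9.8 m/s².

About the hinge:
Speaker: 6.7 × 9.8 = 65.66 N down at 1.06 m → arm 1.06 m, τ = 65.66 × 1.06 = 69.6 N·m clockwise.
Weight: 39.2 × 9.8 = 384.2 N down at 3.29 m → arm 3.29 m, τ = 384.2 × 3.29 = 1264 N·m clockwise.
Bucket of sand: 17.7 × 9.8 = 173.5 N down at 1.88 m → arm 1.88 m, τ = 173.5 × 1.88 = 326.2 N·m clockwise.
Total clockwise load moment = 1660 N·m.
The cable tension T acts at 2.02 m; only its component perpendicular to the rod, T sinθ, produces torque. sin 26.4° = 0.4446.
For rotational equilibrium, T × 2.02 × 0.4446 = 1660, so T = 1660 / 0.8981 = 1850 N.

T ≈ 1850 N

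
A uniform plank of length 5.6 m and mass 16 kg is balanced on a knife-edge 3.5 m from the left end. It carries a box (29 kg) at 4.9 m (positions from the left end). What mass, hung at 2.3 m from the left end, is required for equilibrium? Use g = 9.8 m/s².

Choose the knife-edge (at 3.5 m from the left end) as the axis so the support reaction has zero arm there.
Beam weight: 16 × 9.8 = 156.8 N down at 2.8 m → arm 0.7 m, τ = 156.8 × 0.7 = 109.8 N·m counterclockwise.
Box: 29 × 9.8 = 284.2 N down at 4.9 m → arm 1.4 m, τ = 284.2 × 1.4 = 397.9 N·m clockwise.
Net moment of known loads = 288.1 N·m clockwise.
An unknown mass m at 2.3 m has arm 1.2 m; its moment is m·g·1.2 counterclockwise.
For rotational equilibrium, m × 9.8 × 1.2 = 288.1, so m = 288.1 / (9.8 × 1.2) = 24.5 kg.

m ≈ 24.5 kg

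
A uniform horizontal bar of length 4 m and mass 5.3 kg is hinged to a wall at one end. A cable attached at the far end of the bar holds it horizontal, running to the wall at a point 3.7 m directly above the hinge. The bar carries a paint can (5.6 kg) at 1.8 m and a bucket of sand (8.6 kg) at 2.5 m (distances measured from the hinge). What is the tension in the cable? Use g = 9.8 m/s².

Take moments about the hinge.
Beam weight: 5.3 × 9.8 = 51.94 N down at 2 m → arm 2 m, τ = 51.94 × 2 = 103.9 N·m clockwise.
Paint can: 5.6 × 9.8 = 54.88 N down at 1.8 m → arm 1.8 m, τ = 54.88 × 1.8 = 98.78 N·m clockwise.
Bucket of sand: 8.6 × 9.8 = 84.28 N down at 2.5 m → arm 2.5 m, τ = 84.28 × 2.5 = 210.7 N·m clockwise.
Total clockwise load moment = 413.4 N·m.
The cable tension T acts at 4 m; only its component perpendicular to the bar, T sinθ, produces torque. sinθ = h/√(h²+d²) = 3.7/√(3.7²+4²) = 0.679.
For rotational equilibrium, T × 4 × 0.679 = 413.4, so T = 413.4 / 2.716 = 152 N.

T ≈ 152 N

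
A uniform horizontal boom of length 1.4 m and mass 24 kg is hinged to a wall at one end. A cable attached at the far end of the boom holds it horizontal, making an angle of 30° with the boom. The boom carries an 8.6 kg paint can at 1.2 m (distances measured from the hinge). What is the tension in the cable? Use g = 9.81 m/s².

Taking torques about the hinge:
Beam weight: 24 × 9.81 = 235.4 N down at 0.7 m → arm 0.7 m, τ = 235.4 × 0.7 = 164.8 N·m clockwise.
Paint can: 8.6 × 9.81 = 84.37 N down at 1.2 m → arm 1.2 m, τ = 84.37 × 1.2 = 101.2 N·m clockwise.
Total clockwise load moment = 266 N·m.
The cable tension T acts at 1.4 m; only its component perpendicular to the boom, T sinθ, produces torque. sin 30° = 0.5.
Setting net torque to zero: T × 1.4 × 0.5 = 266 → T = 266 / 0.7 = 380 N.

T ≈ 380 N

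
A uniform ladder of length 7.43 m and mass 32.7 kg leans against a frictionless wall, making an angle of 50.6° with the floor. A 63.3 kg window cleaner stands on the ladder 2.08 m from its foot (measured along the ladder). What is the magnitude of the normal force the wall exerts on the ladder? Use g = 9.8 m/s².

Take moments about the foot of the ladder.
Ladder weight 32.7×9.8 = 320.5 N acts at 3.715 m along the ladder; its horizontal arm is 3.715·cos50.6° = 2.358 m → τ = 755.7 N·m clockwise.
Window cleaner: 63.3×9.8 = 620.3 N at 2.08 m → arm 1.32 m → τ = 818.8 N·m clockwise.
Wall normal N acts horizontally at the top; its moment arm is the height L sinθ = 7.43·sin50.6° = 5.741 m, counterclockwise.
Στ = 0 ⇒ N × 5.741 = 1574 ⇒ N = 274 N.

N_wall ≈ 274 N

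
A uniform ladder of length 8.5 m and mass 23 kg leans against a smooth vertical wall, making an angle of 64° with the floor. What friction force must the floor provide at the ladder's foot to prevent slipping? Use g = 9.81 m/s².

f ≈ 55 N

Choose the foot of the ladder as the axis so the floor normal and friction both act there and drop out.
Ladder weight 23×9.81 = 225.6 N acts at 4.25 m along the ladder; its horizontal arm is 4.25·cos64° = 1.863 m → τ = 420.3 N·m clockwise.
Wall normal N acts horizontally at the top; its moment arm is the height L sinθ = 8.5·sin64° = 7.64 m, counterclockwise.
Στ = 0 ⇒ N × 7.64 = 420.3 ⇒ N = 55 N.
ΣFx = 0: friction at the foot balances the wall's push, so f = N_wall = 55 N.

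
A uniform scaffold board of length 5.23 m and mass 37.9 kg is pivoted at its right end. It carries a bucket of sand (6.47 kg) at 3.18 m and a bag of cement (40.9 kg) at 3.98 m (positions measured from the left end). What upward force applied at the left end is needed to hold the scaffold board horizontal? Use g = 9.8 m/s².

Take moments about the right end.
Beam weight: 37.9 × 9.8 = 371.4 N down at 2.615 m → arm 2.615 m, τ = 371.4 × 2.615 = 971.2 N·m counterclockwise.
Bucket of sand: 6.47 × 9.8 = 63.41 N down at 3.18 m → arm 2.05 m, τ = 63.41 × 2.05 = 130 N·m counterclockwise.
Bag of cement: 40.9 × 9.8 = 400.8 N down at 3.98 m → arm 1.25 m, τ = 400.8 × 1.25 = 501 N·m counterclockwise.
Net moment of the loads = 1602 N·m counterclockwise.
The upward force F acts at the left end, arm 5.23 m, giving F × 5.23 clockwise.
Στ = 0 ⇒ F × 5.23 = 1602 ⇒ F = 1602 / 5.23 = 306 N.

F ≈ 306 N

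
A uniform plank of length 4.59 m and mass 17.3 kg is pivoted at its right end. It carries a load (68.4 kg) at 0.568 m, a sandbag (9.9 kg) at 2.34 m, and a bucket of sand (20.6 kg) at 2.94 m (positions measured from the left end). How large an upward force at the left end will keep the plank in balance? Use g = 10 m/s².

Sum moments about the right end (the unknown pivot reaction has zero arm there).
Beam weight: 17.3 × 10 = 173 N down at 2.295 m → arm 2.295 m, τ = 173 × 2.295 = 397 N·m counterclockwise.
Load: 68.4 × 10 = 684 N down at 0.568 m → arm 4.022 m, τ = 684 × 4.022 = 2751 N·m counterclockwise.
Sandbag: 9.9 × 10 = 99 N down at 2.34 m → arm 2.25 m, τ = 99 × 2.25 = 222.8 N·m counterclockwise.
Bucket of sand: 20.6 × 10 = 206 N down at 2.94 m → arm 1.65 m, τ = 206 × 1.65 = 339.9 N·m counterclockwise.
Net moment of the loads = 3711 N·m counterclockwise.
The upward force F acts at the left end, arm 4.59 m, giving F × 4.59 clockwise.
Balancing moments: F × 4.59 = 3711, giving F = 3711 / 4.59 = 808 N.

F ≈ 808 N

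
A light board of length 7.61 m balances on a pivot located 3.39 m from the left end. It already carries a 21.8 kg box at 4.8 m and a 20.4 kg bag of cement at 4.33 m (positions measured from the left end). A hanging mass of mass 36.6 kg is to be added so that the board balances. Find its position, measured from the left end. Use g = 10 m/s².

x ≈ 2.03 m from the left end

Taking torques about the pivot (at 3.39 m from the left end):
Box: 21.8 × 10 = 218 N down at 4.8 m → arm 1.41 m, τ = 218 × 1.41 = 307.4 N·m clockwise.
Bag of cement: 20.4 × 10 = 204 N down at 4.33 m → arm 0.94 m, τ = 204 × 0.94 = 191.8 N·m clockwise.
Net moment of existing loads = 499.2 N·m clockwise.
The hanging mass weighs 36.6 × 10 = 366 N and must supply an equal counterclockwise moment, so its lever arm about the pivot is 499.2 / 366 = 1.36 m.
That puts it at 3.39 − 1.36 = 2.03 m from the left end.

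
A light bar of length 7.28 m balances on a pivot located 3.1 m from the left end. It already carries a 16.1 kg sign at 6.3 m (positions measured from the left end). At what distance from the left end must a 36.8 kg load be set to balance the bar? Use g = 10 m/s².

x ≈ 1.7 m from the left end

Taking torques about the pivot (at 3.1 m from the left end):
Sign: 16.1 × 10 = 161 N down at 6.3 m → arm 3.2 m, τ = 161 × 3.2 = 515.2 N·m clockwise.
Net moment of existing loads = 515.2 N·m clockwise.
The load weighs 36.8 × 10 = 368 N and must supply an equal counterclockwise moment, so its lever arm about the pivot is 515.2 / 368 = 1.4 m.
That puts it at 3.1 − 1.4 = 1.7 m from the left end.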